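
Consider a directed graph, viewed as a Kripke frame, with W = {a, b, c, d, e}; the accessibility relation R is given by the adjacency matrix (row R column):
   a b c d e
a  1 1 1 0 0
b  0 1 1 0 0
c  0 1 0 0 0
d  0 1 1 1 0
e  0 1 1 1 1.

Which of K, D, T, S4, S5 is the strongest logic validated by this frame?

D

Serial (axiom D): yes — every world has a successor (e.g. a R a).
Reflexive (axiom T): no — c is not related to itself.
Transitive (axiom 4): no — c R b and b R c, but not c R c.
Euclidean (axiom 5): no — e R b and e R d, but not b R d.
So F validates K, D; T would additionally require R to be reflexive. The strongest is D.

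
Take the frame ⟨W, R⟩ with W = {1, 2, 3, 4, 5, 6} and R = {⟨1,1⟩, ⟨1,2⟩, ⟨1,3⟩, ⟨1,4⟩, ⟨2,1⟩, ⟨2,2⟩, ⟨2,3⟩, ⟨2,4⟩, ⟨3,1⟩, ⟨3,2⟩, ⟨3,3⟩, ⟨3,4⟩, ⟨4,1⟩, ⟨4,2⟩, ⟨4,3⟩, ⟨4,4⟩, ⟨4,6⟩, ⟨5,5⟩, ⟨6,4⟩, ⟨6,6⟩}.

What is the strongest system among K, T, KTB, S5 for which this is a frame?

Reflexive (axiom T): yes — every world is R-related to itself.
Symmetric (axiom B): yes — every pair in R has its reverse in R.
Euclidean (axiom 5): no — 4 R 1 and 4 R 6, but not 1 R 6.
So F validates K, T, KTB; S5 would additionally require R to be Euclidean. The strongest is KTB.

KTB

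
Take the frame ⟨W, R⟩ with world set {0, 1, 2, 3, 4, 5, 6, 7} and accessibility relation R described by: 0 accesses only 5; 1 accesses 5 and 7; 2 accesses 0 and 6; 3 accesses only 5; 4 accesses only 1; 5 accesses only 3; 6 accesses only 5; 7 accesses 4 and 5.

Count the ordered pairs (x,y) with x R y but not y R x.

9

Enumerating: (0,5), (1,5), (1,7), (2,0), (2,6), (4,1), (6,5), (7,4), (7,5).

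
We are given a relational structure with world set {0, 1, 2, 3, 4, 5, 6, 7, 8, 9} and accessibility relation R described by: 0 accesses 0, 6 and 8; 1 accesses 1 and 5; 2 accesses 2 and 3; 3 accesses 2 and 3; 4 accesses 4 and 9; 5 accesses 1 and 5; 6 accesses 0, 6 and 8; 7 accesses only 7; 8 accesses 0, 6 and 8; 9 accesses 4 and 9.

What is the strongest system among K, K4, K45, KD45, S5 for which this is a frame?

Transitive (axiom 4): yes — every two-step R-path is closed by a direct edge.
Euclidean (axiom 5): yes — any two successors of a common world are R-related.
Serial (axiom D): yes — every world has a successor (e.g. 0 R 0).
Reflexive (axiom T): yes — every world is R-related to itself.
So F validates K, K4, K45, KD45, S5. The strongest is S5.

S5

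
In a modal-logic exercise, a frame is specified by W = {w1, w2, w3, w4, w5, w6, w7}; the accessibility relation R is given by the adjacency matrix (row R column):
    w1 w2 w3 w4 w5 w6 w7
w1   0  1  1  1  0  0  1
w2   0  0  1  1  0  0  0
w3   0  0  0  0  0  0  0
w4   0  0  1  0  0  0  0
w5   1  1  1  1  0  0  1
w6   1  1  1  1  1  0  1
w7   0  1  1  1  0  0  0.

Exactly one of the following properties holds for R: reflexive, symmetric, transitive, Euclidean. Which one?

transitive

Reflexive: no — w1 is not related to itself.
Symmetric: no — w1 R w2 but not w2 R w1.
Transitive: yes — every two-step R-path is closed by a direct edge.
Euclidean: no — w1 R w2 and w1 R w7, but not w2 R w7.
Only transitive holds.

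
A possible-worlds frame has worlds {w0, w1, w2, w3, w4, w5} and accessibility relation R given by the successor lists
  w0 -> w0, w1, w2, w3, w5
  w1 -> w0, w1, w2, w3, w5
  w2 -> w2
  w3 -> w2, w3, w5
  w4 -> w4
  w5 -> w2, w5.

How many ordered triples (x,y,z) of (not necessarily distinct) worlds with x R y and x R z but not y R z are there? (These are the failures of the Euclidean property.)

Enumerating: (w0,w2,w0), (w0,w2,w1), (w0,w2,w3), (w0,w2,w5), (w0,w3,w0), (w0,w3,w1), (w0,w5,w0), (w0,w5,w1), (w0,w5,w3), (w1,w2,w0), (w1,w2,w1), (w1,w2,w3), … and 10 more.
Total: 22.

22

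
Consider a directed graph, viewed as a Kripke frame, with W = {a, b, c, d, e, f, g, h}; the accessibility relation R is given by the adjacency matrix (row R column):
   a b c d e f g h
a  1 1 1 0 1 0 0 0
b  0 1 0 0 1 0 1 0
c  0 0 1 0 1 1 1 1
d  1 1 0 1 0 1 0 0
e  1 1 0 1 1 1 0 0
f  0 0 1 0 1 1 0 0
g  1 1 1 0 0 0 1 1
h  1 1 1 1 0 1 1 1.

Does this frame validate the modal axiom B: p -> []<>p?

By correspondence theory, B is valid on a frame iff R is symmetric.
Symmetric: no — a R b but not b R a.

No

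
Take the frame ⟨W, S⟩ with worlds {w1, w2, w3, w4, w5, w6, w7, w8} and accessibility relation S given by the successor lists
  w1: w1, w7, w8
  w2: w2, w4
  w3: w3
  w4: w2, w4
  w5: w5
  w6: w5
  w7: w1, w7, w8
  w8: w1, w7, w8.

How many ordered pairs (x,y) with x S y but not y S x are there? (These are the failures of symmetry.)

Enumerating: (w6,w5).

1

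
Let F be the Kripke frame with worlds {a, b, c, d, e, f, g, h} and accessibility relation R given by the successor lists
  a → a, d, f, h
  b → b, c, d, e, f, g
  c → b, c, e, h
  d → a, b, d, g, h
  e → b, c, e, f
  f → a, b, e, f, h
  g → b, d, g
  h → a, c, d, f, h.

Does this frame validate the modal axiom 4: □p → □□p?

No

The schema 4 characterises exactly the transitive frames.
Transitive: no — a R d and d R b, but not a R b.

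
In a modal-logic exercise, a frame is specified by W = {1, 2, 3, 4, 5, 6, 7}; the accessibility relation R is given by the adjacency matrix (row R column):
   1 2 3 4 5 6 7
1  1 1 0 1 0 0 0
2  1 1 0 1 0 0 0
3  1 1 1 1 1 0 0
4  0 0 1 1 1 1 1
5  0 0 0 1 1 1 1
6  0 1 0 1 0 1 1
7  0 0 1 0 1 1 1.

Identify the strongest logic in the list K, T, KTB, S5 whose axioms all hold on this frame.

Reflexive (axiom T): yes — every world is R-related to itself.
Symmetric (axiom B): no — 1 R 4 but not 4 R 1.
Euclidean (axiom 5): no — 1 R 4 and 1 R 2, but not 4 R 2.
So F validates K, T; KTB would additionally require R to be symmetric. The strongest is T.

T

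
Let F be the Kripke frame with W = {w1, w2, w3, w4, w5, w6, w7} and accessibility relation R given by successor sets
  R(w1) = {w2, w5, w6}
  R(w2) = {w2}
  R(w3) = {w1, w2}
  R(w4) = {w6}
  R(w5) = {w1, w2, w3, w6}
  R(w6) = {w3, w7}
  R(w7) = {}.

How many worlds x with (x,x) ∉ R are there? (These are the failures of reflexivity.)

6

Enumerating: w1, w3, w4, w5, w6, w7.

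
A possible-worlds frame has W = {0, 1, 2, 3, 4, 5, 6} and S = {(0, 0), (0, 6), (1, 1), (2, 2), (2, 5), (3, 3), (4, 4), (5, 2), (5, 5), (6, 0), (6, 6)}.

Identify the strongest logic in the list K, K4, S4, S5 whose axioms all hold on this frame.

Transitive (axiom 4): yes — every two-step S-path is closed by a direct edge.
Reflexive (axiom T): yes — every world is S-related to itself.
Euclidean (axiom 5): yes — any two successors of a common world are S-related.
So F validates K, K4, S4, S5. The strongest is S5.

S5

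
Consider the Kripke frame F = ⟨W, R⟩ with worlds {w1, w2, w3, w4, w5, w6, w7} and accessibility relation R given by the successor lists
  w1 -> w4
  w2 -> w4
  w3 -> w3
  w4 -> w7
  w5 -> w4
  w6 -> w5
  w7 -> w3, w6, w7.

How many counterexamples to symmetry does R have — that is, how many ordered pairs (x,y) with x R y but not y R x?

7

Enumerating: (w1,w4), (w2,w4), (w4,w7), (w5,w4), (w6,w5), (w7,w3), (w7,w6).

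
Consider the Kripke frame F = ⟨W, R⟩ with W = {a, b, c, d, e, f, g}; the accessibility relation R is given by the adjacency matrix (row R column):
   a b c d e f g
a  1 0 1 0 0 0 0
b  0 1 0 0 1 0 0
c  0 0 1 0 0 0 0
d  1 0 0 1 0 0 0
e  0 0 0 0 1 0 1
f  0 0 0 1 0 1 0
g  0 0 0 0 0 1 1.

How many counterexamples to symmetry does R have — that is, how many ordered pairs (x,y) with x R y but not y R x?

Enumerating: (a,c), (b,e), (d,a), (e,g), (f,d), (g,f).

6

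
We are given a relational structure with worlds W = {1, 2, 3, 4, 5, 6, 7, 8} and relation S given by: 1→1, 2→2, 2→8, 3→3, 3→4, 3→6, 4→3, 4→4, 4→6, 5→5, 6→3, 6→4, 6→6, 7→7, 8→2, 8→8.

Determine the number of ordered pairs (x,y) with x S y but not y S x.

0

S is symmetric; there are no such tuples.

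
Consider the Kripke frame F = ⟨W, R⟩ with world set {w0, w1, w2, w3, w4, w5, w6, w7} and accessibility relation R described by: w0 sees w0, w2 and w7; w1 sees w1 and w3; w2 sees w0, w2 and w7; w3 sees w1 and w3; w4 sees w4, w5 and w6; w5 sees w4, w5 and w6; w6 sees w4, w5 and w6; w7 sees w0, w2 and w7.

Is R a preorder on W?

Reflexive: yes — every world is R-related to itself.
Transitive: yes — every two-step R-path is closed by a direct edge.
So R is a preorder.

Yes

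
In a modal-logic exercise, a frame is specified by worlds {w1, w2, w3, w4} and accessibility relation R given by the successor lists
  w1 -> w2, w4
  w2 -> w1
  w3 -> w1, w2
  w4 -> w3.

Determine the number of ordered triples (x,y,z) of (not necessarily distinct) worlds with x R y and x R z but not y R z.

8

Enumerating: (w1,w2,w2), (w1,w2,w4), (w1,w4,w2), (w1,w4,w4), (w2,w1,w1), (w3,w1,w1), (w3,w2,w2), (w4,w3,w3).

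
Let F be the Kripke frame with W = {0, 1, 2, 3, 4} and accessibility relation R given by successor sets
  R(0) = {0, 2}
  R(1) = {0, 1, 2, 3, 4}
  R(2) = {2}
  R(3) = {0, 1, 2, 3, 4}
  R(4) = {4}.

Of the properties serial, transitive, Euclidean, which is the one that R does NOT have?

Serial: yes — every world has a successor (e.g. 0 R 0).
Transitive: yes — every two-step R-path is closed by a direct edge.
Euclidean: no — 1 R 0 and 1 R 3, but not 0 R 3.
Only Euclidean fails.

Euclidean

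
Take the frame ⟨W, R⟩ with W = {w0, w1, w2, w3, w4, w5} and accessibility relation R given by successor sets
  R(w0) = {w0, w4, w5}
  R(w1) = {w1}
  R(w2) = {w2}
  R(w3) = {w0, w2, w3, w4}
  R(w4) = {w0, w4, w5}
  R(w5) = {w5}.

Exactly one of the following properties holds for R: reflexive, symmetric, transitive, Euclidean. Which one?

Reflexive: yes — every world is R-related to itself.
Symmetric: no — w0 R w5 but not w5 R w0.
Transitive: no — w3 R w0 and w0 R w5, but not w3 R w5.
Euclidean: no — w0 R w5 and w0 R w4, but not w5 R w4.
Only reflexive holds.

reflexive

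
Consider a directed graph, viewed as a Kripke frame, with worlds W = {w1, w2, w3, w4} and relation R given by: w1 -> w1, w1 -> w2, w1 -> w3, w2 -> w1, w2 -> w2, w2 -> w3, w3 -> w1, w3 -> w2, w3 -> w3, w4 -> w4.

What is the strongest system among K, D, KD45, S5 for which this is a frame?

S5

Serial (axiom D): yes — every world has a successor (e.g. w1 R w1).
Euclidean (axiom 5): yes — any two successors of a common world are R-related.
Transitive (axiom 4): yes — every two-step R-path is closed by a direct edge.
Reflexive (axiom T): yes — every world is R-related to itself.
So F validates K, D, KD45, S5. The strongest is S5.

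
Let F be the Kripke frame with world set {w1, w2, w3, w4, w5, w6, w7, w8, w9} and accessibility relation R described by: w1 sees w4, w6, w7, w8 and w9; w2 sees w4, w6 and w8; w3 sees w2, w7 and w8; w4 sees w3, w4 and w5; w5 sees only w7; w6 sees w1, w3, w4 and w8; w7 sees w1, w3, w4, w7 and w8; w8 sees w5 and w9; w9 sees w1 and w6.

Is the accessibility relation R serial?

Yes

Serial: yes — every world has a successor (e.g. w1 R w4).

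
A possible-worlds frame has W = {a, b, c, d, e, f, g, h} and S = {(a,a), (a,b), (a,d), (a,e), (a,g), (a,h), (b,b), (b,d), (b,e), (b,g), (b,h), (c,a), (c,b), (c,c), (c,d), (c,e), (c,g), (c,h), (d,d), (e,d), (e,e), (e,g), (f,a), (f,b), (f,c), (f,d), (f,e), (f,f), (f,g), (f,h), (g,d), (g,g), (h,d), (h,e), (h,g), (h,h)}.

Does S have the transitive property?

Yes

Transitive: yes — every two-step S-path is closed by a direct edge.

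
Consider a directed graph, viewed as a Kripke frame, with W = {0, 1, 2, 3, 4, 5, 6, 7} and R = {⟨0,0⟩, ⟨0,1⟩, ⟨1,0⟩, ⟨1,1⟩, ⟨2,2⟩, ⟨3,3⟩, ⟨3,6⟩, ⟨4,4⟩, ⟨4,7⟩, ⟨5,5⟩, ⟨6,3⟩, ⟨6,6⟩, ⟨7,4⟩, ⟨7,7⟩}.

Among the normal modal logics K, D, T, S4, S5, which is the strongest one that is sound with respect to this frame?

Serial (axiom D): yes — every world has a successor (e.g. 0 R 0).
Reflexive (axiom T): yes — every world is R-related to itself.
Transitive (axiom 4): yes — every two-step R-path is closed by a direct edge.
Euclidean (axiom 5): yes — any two successors of a common world are R-related.
So F validates K, D, T, S4, S5. The strongest is S5.

S5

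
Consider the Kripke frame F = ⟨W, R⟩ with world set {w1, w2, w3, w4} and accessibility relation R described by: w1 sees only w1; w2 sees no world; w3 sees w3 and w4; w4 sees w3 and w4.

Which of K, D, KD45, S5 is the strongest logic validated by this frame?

K

Serial (axiom D): no — w2 has no R-successor.
Euclidean (axiom 5): yes — any two successors of a common world are R-related.
Transitive (axiom 4): yes — every two-step R-path is closed by a direct edge.
Reflexive (axiom T): no — w2 is not related to itself.
So F validates K; D would additionally require R to be serial. The strongest is K.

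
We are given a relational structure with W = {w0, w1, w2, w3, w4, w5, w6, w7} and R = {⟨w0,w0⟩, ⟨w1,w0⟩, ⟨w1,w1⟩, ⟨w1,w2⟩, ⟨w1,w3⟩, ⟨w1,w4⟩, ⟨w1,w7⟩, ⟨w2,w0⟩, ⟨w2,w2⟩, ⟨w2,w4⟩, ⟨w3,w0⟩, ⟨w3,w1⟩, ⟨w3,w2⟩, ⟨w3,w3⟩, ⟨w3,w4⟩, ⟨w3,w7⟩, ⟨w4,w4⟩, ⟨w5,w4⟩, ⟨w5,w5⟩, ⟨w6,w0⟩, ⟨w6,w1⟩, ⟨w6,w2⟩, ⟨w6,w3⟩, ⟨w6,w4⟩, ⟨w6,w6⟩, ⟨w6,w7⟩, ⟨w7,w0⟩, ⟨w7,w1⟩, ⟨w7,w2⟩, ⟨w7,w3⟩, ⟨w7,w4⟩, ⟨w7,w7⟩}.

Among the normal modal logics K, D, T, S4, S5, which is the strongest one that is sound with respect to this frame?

Serial (axiom D): yes — every world has a successor (e.g. w0 R w0).
Reflexive (axiom T): yes — every world is R-related to itself.
Transitive (axiom 4): yes — every two-step R-path is closed by a direct edge.
Euclidean (axiom 5): no — w1 R w0 and w1 R w2, but not w0 R w2.
So F validates K, D, T, S4; S5 would additionally require R to be Euclidean. The strongest is S4.

S4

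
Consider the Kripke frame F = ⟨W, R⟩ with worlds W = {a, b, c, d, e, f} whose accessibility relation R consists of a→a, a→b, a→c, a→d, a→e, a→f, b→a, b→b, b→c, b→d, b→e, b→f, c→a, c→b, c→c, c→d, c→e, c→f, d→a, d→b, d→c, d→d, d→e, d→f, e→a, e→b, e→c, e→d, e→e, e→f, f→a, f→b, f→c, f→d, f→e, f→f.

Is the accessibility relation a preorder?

Reflexive: yes — every world is R-related to itself.
Transitive: yes — every two-step R-path is closed by a direct edge.
So R is a preorder.

Yes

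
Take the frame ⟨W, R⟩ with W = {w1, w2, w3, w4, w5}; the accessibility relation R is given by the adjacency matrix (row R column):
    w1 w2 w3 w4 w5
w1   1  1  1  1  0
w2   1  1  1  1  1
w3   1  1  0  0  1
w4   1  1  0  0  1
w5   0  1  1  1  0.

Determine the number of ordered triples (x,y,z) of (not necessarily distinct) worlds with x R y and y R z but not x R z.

21

Enumerating: (w1,w2,w5), (w1,w3,w5), (w1,w4,w5), (w3,w1,w3), (w3,w1,w4), (w3,w2,w3), (w3,w2,w4), (w3,w5,w3), (w3,w5,w4), (w4,w1,w3), (w4,w1,w4), (w4,w2,w3), … and 9 more.
Total: 21.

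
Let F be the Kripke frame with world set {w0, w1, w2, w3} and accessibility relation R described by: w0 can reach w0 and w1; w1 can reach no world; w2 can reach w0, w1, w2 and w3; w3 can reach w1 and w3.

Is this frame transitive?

Transitive: yes — every two-step R-path is closed by a direct edge.

Yes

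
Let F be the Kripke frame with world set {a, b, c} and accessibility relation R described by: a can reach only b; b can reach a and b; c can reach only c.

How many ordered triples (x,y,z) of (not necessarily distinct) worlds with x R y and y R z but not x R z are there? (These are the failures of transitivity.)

1

Enumerating: (a,b,a).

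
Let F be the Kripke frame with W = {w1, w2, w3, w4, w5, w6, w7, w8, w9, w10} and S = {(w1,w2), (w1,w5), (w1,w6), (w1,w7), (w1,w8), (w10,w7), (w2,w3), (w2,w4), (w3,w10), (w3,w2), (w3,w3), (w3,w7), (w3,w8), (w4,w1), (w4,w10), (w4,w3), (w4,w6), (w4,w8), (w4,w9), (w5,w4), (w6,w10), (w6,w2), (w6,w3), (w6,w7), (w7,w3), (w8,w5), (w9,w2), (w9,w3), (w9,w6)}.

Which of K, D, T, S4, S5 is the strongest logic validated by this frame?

Serial (axiom D): yes — every world has a successor (e.g. w1 S w2).
Reflexive (axiom T): no — w1 is not related to itself.
Transitive (axiom 4): no — w1 S w2 and w2 S w3, but not w1 S w3.
Euclidean (axiom 5): no — w1 S w2 and w1 S w5, but not w2 S w5.
So F validates K, D; T would additionally require S to be reflexive. The strongest is D.

D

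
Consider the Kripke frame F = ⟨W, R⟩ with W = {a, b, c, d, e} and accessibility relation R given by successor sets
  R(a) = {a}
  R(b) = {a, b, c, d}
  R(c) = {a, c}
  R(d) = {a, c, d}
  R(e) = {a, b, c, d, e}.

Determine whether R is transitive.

Transitive: yes — every two-step R-path is closed by a direct edge.

Yes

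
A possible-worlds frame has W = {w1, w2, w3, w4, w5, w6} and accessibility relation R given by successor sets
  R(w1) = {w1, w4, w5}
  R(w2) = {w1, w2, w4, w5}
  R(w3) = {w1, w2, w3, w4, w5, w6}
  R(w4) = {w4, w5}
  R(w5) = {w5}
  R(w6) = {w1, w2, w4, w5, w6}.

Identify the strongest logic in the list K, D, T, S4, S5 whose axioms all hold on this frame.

S4

Serial (axiom D): yes — every world has a successor (e.g. w1 R w1).
Reflexive (axiom T): yes — every world is R-related to itself.
Transitive (axiom 4): yes — every two-step R-path is closed by a direct edge.
Euclidean (axiom 5): no — w1 R w5 and w1 R w4, but not w5 R w4.
So F validates K, D, T, S4; S5 would additionally require R to be Euclidean. The strongest is S4.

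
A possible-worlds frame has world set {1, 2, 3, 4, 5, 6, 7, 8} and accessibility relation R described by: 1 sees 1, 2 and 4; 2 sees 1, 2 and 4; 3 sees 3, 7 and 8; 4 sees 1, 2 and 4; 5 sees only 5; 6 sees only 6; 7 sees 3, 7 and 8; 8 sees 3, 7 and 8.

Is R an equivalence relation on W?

Yes

Reflexive: yes — every world is R-related to itself.
Symmetric: yes — every pair in R has its reverse in R.
Transitive: yes — every two-step R-path is closed by a direct edge.
So R is an equivalence relation.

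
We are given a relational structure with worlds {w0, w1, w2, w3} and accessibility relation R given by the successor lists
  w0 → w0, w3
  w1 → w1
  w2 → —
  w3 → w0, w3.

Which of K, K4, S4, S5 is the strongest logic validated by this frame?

Transitive (axiom 4): yes — every two-step R-path is closed by a direct edge.
Reflexive (axiom T): no — w2 is not related to itself.
Euclidean (axiom 5): yes — any two successors of a common world are R-related.
So F validates K, K4; S4 would additionally require R to be reflexive. The strongest is K4.

K4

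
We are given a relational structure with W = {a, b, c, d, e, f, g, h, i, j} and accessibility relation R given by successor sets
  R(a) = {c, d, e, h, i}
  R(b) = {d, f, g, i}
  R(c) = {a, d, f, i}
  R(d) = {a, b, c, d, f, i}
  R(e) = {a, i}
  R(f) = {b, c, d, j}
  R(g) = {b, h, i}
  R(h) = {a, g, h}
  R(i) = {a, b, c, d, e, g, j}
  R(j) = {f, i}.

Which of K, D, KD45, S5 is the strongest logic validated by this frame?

D

Serial (axiom D): yes — every world has a successor (e.g. a R c).
Euclidean (axiom 5): no — a R c and a R e, but not c R e.
Transitive (axiom 4): no — a R c and c R f, but not a R f.
Reflexive (axiom T): no — a is not related to itself.
So F validates K, D; KD45 would additionally require R to be Euclidean and transitive. The strongest is D.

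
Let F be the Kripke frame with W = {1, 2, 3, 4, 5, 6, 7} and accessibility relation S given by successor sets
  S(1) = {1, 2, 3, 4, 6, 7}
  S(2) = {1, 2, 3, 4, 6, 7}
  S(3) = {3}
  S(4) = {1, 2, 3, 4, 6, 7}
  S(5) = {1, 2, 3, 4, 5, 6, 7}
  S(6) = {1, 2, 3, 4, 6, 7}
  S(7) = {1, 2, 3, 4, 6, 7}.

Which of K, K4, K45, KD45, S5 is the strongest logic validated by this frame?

Transitive (axiom 4): yes — every two-step S-path is closed by a direct edge.
Euclidean (axiom 5): no — 1 S 3 and 1 S 2, but not 3 S 2.
Serial (axiom D): yes — every world has a successor (e.g. 1 S 1).
Reflexive (axiom T): yes — every world is S-related to itself.
So F validates K, K4; K45 would additionally require S to be Euclidean. The strongest is K4.

K4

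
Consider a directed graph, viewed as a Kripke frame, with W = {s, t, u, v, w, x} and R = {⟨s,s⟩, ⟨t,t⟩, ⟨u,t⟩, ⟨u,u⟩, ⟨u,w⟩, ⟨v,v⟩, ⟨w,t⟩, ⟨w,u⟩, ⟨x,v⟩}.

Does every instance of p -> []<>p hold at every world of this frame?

No

The schema B characterises exactly the symmetric frames.
Symmetric: no — u R t but not t R u.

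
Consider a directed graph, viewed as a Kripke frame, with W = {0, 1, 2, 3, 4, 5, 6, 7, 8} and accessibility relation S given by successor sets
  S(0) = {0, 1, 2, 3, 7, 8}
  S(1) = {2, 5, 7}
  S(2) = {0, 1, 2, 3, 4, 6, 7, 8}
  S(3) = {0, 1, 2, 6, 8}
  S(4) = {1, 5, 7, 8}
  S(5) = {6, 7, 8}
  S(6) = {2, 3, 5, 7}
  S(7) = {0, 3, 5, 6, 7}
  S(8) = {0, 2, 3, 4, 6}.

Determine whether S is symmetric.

Symmetric: no — 0 S 1 but not 1 S 0.

No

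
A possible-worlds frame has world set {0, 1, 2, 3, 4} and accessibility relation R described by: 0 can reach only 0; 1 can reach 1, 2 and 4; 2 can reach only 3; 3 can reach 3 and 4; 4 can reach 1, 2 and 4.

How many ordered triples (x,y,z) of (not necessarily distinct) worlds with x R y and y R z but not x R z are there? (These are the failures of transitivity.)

5

Enumerating: (1,2,3), (2,3,4), (3,4,1), (3,4,2), (4,2,3).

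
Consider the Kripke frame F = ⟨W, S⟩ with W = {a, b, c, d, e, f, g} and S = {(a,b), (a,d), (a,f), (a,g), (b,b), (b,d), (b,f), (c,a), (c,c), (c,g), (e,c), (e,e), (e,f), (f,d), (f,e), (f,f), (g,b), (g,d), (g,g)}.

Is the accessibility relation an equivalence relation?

No

Reflexive: no — a is not related to itself.
Symmetric: no — a S b but not b S a.
Transitive: no — a S f and f S e, but not a S e.
So S is not an equivalence relation.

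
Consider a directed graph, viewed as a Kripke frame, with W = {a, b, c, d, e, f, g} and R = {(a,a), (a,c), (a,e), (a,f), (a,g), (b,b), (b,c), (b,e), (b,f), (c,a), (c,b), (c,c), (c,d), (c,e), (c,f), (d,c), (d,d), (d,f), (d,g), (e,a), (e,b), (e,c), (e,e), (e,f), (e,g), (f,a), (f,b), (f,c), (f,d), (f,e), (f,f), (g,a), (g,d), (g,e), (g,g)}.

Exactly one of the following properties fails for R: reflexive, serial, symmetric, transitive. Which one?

Reflexive: yes — every world is R-related to itself.
Serial: yes — every world has a successor (e.g. a R a).
Symmetric: yes — every pair in R has its reverse in R.
Transitive: no — a R c and c R b, but not a R b.
Only transitive fails.

transitive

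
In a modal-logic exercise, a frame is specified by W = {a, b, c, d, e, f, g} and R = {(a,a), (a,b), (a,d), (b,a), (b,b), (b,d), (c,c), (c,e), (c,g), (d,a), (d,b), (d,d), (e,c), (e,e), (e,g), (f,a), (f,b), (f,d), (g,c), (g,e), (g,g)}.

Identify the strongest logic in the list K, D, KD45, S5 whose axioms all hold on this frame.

Serial (axiom D): yes — every world has a successor (e.g. a R a).
Euclidean (axiom 5): yes — any two successors of a common world are R-related.
Transitive (axiom 4): yes — every two-step R-path is closed by a direct edge.
Reflexive (axiom T): no — f is not related to itself.
So F validates K, D, KD45; S5 would additionally require R to be reflexive. The strongest is KD45.

KD45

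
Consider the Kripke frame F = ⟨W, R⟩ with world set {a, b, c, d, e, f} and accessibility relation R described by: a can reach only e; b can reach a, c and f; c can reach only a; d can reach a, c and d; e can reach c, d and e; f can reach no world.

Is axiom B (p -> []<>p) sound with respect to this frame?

By correspondence theory, B is valid on a frame iff R is symmetric.
Symmetric: no — a R e but not e R a.

No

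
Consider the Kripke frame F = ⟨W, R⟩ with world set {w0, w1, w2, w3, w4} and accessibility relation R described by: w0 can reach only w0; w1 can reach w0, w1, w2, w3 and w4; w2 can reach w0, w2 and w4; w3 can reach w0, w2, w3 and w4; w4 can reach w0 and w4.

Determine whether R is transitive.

Transitive: yes — every two-step R-path is closed by a direct edge.

Yes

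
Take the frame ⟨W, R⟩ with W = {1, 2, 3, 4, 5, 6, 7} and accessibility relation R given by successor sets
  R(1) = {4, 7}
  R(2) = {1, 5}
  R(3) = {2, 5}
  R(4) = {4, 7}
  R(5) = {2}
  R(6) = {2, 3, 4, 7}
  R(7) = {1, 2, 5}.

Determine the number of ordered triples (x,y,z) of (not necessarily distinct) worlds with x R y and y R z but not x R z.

19

Enumerating: (1,7,1), (1,7,2), (1,7,5), (2,1,4), (2,1,7), (2,5,2), (3,2,1), (4,7,1), (4,7,2), (4,7,5), (5,2,1), (5,2,5), … and 7 more.
Total: 19.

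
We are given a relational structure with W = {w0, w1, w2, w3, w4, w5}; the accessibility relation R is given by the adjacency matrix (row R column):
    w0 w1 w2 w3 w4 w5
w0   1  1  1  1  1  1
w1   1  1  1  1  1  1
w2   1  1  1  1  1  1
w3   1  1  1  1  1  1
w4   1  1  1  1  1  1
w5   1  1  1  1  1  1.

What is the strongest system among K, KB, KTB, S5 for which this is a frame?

S5

Symmetric (axiom B): yes — every pair in R has its reverse in R.
Reflexive (axiom T): yes — every world is R-related to itself.
Euclidean (axiom 5): yes — any two successors of a common world are R-related.
So F validates K, KB, KTB, S5. The strongest is S5.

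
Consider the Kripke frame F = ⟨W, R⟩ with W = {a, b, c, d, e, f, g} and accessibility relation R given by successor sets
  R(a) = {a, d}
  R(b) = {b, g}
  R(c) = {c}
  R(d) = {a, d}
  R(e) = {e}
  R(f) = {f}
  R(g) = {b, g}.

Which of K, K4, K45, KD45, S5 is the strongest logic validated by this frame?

S5

Transitive (axiom 4): yes — every two-step R-path is closed by a direct edge.
Euclidean (axiom 5): yes — any two successors of a common world are R-related.
Serial (axiom D): yes — every world has a successor (e.g. a R a).
Reflexive (axiom T): yes — every world is R-related to itself.
So F validates K, K4, K45, KD45, S5. The strongest is S5.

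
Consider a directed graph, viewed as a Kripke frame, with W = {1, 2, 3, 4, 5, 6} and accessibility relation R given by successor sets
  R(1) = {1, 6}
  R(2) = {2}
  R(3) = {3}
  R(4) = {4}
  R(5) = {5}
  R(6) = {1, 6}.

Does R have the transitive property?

Transitive: yes — every two-step R-path is closed by a direct edge.

Yes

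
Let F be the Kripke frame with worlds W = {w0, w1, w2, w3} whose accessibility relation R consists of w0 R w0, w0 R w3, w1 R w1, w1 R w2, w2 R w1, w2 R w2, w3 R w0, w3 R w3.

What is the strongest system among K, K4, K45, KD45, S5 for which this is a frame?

S5

Transitive (axiom 4): yes — every two-step R-path is closed by a direct edge.
Euclidean (axiom 5): yes — any two successors of a common world are R-related.
Serial (axiom D): yes — every world has a successor (e.g. w0 R w0).
Reflexive (axiom T): yes — every world is R-related to itself.
So F validates K, K4, K45, KD45, S5. The strongest is S5.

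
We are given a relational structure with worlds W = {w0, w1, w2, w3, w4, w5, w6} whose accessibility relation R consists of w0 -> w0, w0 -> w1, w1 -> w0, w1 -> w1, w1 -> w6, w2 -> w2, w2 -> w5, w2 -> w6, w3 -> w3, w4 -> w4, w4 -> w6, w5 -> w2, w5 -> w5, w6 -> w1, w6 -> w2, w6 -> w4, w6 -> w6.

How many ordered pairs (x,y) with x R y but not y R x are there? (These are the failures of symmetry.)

0

R is symmetric; there are no such tuples.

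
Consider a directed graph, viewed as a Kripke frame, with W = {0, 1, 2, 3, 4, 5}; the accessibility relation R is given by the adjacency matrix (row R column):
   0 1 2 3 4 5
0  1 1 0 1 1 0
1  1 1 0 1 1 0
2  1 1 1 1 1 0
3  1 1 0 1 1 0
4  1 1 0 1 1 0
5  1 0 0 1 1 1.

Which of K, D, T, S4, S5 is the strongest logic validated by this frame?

Serial (axiom D): yes — every world has a successor (e.g. 0 R 0).
Reflexive (axiom T): yes — every world is R-related to itself.
Transitive (axiom 4): no — 5 R 0 and 0 R 1, but not 5 R 1.
Euclidean (axiom 5): no — 2 R 0 and 2 R 2, but not 0 R 2.
So F validates K, D, T; S4 would additionally require R to be transitive. The strongest is T.

T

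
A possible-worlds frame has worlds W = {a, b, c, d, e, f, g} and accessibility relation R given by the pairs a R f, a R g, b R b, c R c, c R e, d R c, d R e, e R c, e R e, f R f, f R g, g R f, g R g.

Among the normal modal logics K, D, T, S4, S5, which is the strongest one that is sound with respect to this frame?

Serial (axiom D): yes — every world has a successor (e.g. a R f).
Reflexive (axiom T): no — a is not related to itself.
Transitive (axiom 4): yes — every two-step R-path is closed by a direct edge.
Euclidean (axiom 5): yes — any two successors of a common world are R-related.
So F validates K, D; T would additionally require R to be reflexive. The strongest is D.

D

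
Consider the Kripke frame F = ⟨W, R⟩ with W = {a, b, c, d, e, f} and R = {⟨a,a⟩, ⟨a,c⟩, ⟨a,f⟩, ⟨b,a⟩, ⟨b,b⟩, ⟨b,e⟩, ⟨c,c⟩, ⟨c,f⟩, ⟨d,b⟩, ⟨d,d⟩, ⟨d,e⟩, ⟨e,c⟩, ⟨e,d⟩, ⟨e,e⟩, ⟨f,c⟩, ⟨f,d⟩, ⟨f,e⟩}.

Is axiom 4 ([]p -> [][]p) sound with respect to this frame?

By correspondence theory, 4 is valid on a frame iff R is transitive.
Transitive: no — a R f and f R d, but not a R d.

No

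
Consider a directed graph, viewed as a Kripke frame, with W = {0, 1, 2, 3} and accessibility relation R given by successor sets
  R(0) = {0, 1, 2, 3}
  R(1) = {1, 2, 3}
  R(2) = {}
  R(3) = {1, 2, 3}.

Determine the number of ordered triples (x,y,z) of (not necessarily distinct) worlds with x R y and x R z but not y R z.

12

Enumerating: (0,1,0), (0,2,0), (0,2,1), (0,2,2), (0,2,3), (0,3,0), (1,2,1), (1,2,2), (1,2,3), (3,2,1), (3,2,2), (3,2,3).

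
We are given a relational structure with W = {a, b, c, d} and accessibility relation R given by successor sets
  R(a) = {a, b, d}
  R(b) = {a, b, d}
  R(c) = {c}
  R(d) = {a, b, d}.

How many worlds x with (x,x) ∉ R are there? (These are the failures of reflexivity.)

0

R is reflexive; there are no such worlds.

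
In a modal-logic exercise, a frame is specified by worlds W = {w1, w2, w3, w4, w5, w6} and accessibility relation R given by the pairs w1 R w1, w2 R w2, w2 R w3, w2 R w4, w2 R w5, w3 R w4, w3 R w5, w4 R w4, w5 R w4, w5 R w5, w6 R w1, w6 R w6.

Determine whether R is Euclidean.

Euclidean: no — w2 R w4 and w2 R w3, but not w4 R w3.

No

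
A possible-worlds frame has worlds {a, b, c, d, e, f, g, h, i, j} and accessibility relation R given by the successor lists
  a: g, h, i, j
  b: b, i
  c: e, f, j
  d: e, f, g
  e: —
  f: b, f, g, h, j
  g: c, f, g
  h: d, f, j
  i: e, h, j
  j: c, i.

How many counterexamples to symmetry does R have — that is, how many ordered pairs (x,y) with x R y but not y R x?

17

Enumerating: (a,g), (a,h), (a,i), (a,j), (b,i), (c,e), (c,f), (d,e), (d,f), (d,g), (f,b), (f,j), (g,c), (h,d), (h,j), (i,e), (i,h).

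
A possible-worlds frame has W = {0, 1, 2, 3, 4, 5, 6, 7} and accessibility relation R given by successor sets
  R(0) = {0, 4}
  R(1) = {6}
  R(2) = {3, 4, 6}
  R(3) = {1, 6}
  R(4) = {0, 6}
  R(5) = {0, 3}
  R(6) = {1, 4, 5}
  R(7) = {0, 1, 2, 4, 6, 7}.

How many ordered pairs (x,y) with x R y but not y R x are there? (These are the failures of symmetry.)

Enumerating: (2,3), (2,4), (2,6), (3,1), (3,6), (5,0), (5,3), (6,5), (7,0), (7,1), (7,2), (7,4), (7,6).

13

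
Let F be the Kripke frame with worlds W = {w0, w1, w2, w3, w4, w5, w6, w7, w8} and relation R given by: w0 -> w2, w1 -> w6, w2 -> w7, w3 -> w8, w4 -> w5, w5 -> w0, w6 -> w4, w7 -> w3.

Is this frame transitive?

Transitive: no — w0 R w2 and w2 R w7, but not w0 R w7.

No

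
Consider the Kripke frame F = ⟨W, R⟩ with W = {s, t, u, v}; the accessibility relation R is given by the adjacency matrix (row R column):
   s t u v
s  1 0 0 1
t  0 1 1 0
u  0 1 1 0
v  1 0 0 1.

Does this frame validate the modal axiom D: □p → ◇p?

By correspondence theory, D is valid on a frame iff R is serial.
Serial: yes — every world has a successor (e.g. s R s).

Yes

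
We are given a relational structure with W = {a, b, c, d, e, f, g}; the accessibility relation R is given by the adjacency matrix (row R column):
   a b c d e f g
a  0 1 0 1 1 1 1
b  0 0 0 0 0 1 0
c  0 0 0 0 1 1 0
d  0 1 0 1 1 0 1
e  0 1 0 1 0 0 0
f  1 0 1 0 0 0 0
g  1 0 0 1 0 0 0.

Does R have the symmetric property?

No

Symmetric: no — a R b but not b R a.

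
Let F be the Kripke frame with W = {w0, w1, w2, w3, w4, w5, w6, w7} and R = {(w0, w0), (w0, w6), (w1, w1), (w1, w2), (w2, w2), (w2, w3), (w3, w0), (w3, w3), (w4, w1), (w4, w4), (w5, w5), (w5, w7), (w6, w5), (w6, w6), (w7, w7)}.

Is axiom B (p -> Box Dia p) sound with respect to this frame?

Axiom B corresponds to the accessibility relation being symmetric.
Symmetric: no — w0 R w6 but not w6 R w0.

No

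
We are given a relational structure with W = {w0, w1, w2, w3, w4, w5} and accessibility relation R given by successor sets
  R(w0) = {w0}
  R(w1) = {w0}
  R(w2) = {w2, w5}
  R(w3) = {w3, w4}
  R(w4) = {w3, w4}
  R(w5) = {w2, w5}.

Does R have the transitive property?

Yes

Transitive: yes — every two-step R-path is closed by a direct edge.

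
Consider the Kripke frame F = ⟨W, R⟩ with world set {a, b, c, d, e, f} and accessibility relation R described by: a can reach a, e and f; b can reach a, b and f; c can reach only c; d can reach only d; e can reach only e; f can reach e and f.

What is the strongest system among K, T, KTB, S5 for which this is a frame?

T

Reflexive (axiom T): yes — every world is R-related to itself.
Symmetric (axiom B): no — a R e but not e R a.
Euclidean (axiom 5): no — a R e and a R f, but not e R f.
So F validates K, T; KTB would additionally require R to be symmetric. The strongest is T.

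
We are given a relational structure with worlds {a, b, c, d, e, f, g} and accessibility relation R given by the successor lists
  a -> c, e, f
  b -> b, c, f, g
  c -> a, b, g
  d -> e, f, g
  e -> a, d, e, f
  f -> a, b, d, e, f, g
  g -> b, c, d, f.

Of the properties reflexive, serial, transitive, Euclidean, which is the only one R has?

serial

Reflexive: no — a is not related to itself.
Serial: yes — every world has a successor (e.g. a R c).
Transitive: no — a R c and c R b, but not a R b.
Euclidean: no — a R c and a R e, but not c R e.
Only serial holds.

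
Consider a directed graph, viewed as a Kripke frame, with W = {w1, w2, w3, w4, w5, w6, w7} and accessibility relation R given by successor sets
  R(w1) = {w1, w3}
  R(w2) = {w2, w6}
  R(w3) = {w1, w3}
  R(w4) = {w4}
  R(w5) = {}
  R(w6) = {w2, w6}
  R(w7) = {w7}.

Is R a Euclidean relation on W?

Euclidean: yes — any two successors of a common world are R-related.

Yes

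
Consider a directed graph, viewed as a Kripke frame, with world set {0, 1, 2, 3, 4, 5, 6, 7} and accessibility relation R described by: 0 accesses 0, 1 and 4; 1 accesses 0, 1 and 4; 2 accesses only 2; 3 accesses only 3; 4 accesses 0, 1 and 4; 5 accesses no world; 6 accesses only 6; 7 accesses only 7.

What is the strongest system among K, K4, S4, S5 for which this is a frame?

K4

Transitive (axiom 4): yes — every two-step R-path is closed by a direct edge.
Reflexive (axiom T): no — 5 is not related to itself.
Euclidean (axiom 5): yes — any two successors of a common world are R-related.
So F validates K, K4; S4 would additionally require R to be reflexive. The strongest is K4.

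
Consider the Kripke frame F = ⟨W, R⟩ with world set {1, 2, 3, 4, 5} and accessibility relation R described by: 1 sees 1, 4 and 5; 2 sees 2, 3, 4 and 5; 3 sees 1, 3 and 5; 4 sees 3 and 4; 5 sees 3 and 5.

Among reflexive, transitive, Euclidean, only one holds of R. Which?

reflexive

Reflexive: yes — every world is R-related to itself.
Transitive: no — 1 R 4 and 4 R 3, but not 1 R 3.
Euclidean: no — 1 R 4 and 1 R 5, but not 4 R 5.
Only reflexive holds.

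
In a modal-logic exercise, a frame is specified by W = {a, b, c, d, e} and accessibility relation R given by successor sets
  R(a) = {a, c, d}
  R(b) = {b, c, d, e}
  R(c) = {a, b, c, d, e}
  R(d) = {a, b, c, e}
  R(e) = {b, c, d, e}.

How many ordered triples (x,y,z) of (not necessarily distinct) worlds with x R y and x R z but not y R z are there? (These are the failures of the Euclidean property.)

12

Enumerating: (a,d,d), (b,d,d), (c,a,b), (c,a,e), (c,b,a), (c,d,d), (c,e,a), (d,a,b), (d,a,e), (d,b,a), (d,e,a), (e,d,d).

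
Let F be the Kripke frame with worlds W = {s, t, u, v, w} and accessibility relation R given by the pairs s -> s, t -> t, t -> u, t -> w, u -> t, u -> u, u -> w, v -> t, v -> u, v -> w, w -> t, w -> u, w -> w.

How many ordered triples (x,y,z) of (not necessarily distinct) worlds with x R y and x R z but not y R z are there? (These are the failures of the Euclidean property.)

0

R is Euclidean; there are no such tuples.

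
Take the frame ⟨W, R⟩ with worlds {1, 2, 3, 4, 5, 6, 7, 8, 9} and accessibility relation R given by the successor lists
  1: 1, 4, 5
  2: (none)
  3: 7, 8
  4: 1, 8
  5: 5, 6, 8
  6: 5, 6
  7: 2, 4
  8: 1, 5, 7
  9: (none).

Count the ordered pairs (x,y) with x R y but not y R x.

8

Enumerating: (1,5), (3,7), (3,8), (4,8), (7,2), (7,4), (8,1), (8,7).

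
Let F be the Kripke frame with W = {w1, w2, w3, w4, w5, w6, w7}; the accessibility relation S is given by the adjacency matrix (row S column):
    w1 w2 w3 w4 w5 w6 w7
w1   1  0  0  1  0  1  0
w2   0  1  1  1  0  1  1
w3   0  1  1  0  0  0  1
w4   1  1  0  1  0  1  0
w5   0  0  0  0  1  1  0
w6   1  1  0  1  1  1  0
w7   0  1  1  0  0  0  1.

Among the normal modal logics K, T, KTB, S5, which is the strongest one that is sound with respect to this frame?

Reflexive (axiom T): yes — every world is S-related to itself.
Symmetric (axiom B): yes — every pair in S has its reverse in S.
Euclidean (axiom 5): no — w2 S w3 and w2 S w4, but not w3 S w4.
So F validates K, T, KTB; S5 would additionally require S to be Euclidean. The strongest is KTB.

KTB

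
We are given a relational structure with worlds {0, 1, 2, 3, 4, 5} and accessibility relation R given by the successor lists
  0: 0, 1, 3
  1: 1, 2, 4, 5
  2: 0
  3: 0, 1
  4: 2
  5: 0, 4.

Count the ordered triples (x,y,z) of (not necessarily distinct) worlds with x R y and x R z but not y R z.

18

Enumerating: (0,1,0), (0,1,3), (0,3,3), (1,2,1), (1,2,2), (1,2,4), (1,2,5), (1,4,1), (1,4,4), (1,4,5), (1,5,1), (1,5,2), (1,5,5), (3,1,0), (4,2,2), (5,0,4), (5,4,0), (5,4,4).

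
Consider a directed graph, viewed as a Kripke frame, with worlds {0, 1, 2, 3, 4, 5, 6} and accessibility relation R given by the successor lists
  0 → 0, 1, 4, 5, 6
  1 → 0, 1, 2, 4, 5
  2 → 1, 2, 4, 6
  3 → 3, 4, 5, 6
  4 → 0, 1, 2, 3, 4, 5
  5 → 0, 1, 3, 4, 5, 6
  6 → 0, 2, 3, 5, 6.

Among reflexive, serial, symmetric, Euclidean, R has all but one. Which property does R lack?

Euclidean

Reflexive: yes — every world is R-related to itself.
Serial: yes — every world has a successor (e.g. 0 R 0).
Symmetric: yes — every pair in R has its reverse in R.
Euclidean: no — 0 R 1 and 0 R 6, but not 1 R 6.
Only Euclidean fails.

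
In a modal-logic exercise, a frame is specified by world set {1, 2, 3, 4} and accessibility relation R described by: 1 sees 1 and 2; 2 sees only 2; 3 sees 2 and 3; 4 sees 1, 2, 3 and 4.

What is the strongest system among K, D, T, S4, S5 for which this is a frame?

S4

Serial (axiom D): yes — every world has a successor (e.g. 1 R 1).
Reflexive (axiom T): yes — every world is R-related to itself.
Transitive (axiom 4): yes — every two-step R-path is closed by a direct edge.
Euclidean (axiom 5): no — 4 R 1 and 4 R 3, but not 1 R 3.
So F validates K, D, T, S4; S5 would additionally require R to be Euclidean. The strongest is S4.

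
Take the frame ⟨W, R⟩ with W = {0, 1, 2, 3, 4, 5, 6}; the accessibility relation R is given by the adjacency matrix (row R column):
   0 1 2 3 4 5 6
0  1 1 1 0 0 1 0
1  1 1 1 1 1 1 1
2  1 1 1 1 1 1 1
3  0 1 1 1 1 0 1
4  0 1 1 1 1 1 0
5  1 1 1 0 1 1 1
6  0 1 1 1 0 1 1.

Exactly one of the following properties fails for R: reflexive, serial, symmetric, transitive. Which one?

transitive

Reflexive: yes — every world is R-related to itself.
Serial: yes — every world has a successor (e.g. 0 R 0).
Symmetric: yes — every pair in R has its reverse in R.
Transitive: no — 0 R 1 and 1 R 3, but not 0 R 3.
Only transitive fails.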